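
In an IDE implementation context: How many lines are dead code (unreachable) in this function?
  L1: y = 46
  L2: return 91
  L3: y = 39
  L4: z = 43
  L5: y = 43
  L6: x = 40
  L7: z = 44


Analyzing control flow:
  L1: reachable (before return)
  L2: reachable (return statement)
  L3: DEAD (after return at L2)
  L4: DEAD (after return at L2)
  L5: DEAD (after return at L2)
  L6: DEAD (after return at L2)
  L7: DEAD (after return at L2)
Return at L2, total lines = 7
Dead lines: L3 through L7
Count: 5

5


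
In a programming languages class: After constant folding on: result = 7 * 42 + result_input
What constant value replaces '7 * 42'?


Identifying constant sub-expression:
  Original: result = 7 * 42 + result_input
  7 and 42 are both compile-time constants
  Evaluating: 7 * 42 = 294
  After folding: result = 294 + result_input

294


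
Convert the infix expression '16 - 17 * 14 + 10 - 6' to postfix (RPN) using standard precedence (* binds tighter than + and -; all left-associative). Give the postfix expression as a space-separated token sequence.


Applying the shunting-yard algorithm:
  Operand 16 -> output
  Push '-' onto operator stack -> op-stack: [-]
  Operand 17 -> output
  Push '*' onto operator stack -> op-stack: [-, *]
  Operand 14 -> output
  See '+' (prec 1); top '*' (prec 2) >= it -> pop '*' to output
  See '+' (prec 1); top '-' (prec 1) >= it -> pop '-' to output
  Push '+' onto operator stack -> op-stack: [+]
  Operand 10 -> output
  See '-' (prec 1); top '+' (prec 1) >= it -> pop '+' to output
  Push '-' onto operator stack -> op-stack: [-]
  Operand 6 -> output
  End of input: pop '-' to output
Postfix result: 16 17 14 * - 10 + 6 -

16 17 14 * - 10 + 6 -


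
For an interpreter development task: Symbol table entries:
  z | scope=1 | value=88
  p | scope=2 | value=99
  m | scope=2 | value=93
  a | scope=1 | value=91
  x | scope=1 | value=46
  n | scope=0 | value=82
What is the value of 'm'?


Searching symbol table for 'm':
  z | scope=1 | value=88
  p | scope=2 | value=99
  m | scope=2 | value=93 <- MATCH
  a | scope=1 | value=91
  x | scope=1 | value=46
  n | scope=0 | value=82
Found 'm' at scope 2 with value 93

93


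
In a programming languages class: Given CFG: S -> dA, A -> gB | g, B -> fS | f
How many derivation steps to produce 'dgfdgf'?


Grammar: S -> dA, A -> gB | g, B -> fS | f
Deriving 'dgfdgf':
Step 1: S -> dA => dA
Step 2: A -> gB => dgB
Step 3: B -> fS => dgfS
Step 4: S -> dA => dgfdA
Step 5: A -> gB => dgfdgB
Step 6: B -> f => dgfdgf
Total derivation steps: 6

6


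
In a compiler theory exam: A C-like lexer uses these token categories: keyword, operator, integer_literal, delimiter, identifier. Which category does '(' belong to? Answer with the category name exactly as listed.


Token: '('
Checking categories:
  identifier: no
  integer_literal: no
  operator: no
  keyword: no
  delimiter: YES
Category: delimiter

delimiter


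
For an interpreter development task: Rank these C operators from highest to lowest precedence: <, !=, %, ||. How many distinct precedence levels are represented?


Looking up precedence for each operator:
  < -> precedence 4
  != -> precedence 3
  % -> precedence 6
  || -> precedence 1
Sorted highest to lowest: %, <, !=, ||
Distinct precedence values: [6, 4, 3, 1]
Number of distinct levels: 4

4


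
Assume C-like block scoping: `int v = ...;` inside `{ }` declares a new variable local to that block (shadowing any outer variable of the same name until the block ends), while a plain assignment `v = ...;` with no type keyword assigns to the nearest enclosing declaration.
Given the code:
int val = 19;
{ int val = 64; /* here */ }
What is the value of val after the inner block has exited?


Analyzing scoping rules:
Outer scope: declares val = 19
Inner block: 'int val = 64;' declares a NEW val that shadows the outer one
When the block exits the inner val goes out of scope; the outer val was never modified -> 19
Result: 19

19


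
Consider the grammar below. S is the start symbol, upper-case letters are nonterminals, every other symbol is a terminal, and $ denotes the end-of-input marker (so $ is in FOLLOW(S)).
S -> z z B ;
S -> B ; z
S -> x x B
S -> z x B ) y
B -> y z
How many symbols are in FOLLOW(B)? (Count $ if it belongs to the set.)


S is the start symbol and does not occur in any rule body, so FOLLOW(S) = {$}.
Examining every occurrence of B in a rule body:
  S -> z z B ; : B is followed by terminal ';' -> add ';'
  S -> B ; z : B is followed by terminal ';' -> add ';' (already in the set)
  S -> x x B : B is at the right end -> add FOLLOW(S) = {$}
  S -> z x B ) y : B is followed by terminal ')' -> add ')'
  B -> y z : B does not occur in the body -> contributes nothing
FOLLOW(B) = {), ;, $}
Count: 3

3


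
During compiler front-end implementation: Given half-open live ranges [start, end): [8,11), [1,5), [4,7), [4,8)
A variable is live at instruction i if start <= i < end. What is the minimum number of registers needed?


Live ranges:
  Var0: [8, 11)
  Var1: [1, 5)
  Var2: [4, 7)
  Var3: [4, 8)
Sweep-line events (position, delta, active):
  pos=1 start -> active=1
  pos=4 start -> active=2
  pos=4 start -> active=3
  pos=5 end -> active=2
  pos=7 end -> active=1
  pos=8 end -> active=0
  pos=8 start -> active=1
  pos=11 end -> active=0
Maximum simultaneous active: 3
Minimum registers needed: 3

3


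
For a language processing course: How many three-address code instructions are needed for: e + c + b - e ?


Expression: e + c + b - e
Generating three-address code (respecting * over +/- precedence):
  Instruction 1: t1 = e + c
  Instruction 2: t2 = t1 + b
  Instruction 3: t3 = t2 - e
Total instructions: 3

3


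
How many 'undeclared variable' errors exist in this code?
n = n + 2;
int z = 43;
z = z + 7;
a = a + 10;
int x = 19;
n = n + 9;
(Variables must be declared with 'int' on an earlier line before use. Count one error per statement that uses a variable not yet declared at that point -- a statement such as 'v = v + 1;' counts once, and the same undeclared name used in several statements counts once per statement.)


Scanning code line by line:
  Line 1: use 'n' -> ERROR (undeclared)
  Line 2: declare 'z' -> declared = ['z']
  Line 3: use 'z' -> OK (declared)
  Line 4: use 'a' -> ERROR (undeclared)
  Line 5: declare 'x' -> declared = ['x', 'z']
  Line 6: use 'n' -> ERROR (undeclared)
Total undeclared variable errors: 3

3


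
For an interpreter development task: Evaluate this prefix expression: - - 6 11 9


Parsing prefix expression: - - 6 11 9
Step 1: Innermost operation '- 6 11'
  6 - 11 = -5
Step 2: Outer operation '- [-5] 9'
  -5 - 9 = -14

-14


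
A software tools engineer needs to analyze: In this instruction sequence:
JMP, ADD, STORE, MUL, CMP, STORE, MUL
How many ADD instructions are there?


Scanning instruction sequence for ADD:
  Position 1: JMP
  Position 2: ADD <- MATCH
  Position 3: STORE
  Position 4: MUL
  Position 5: CMP
  Position 6: STORE
  Position 7: MUL
Matches at positions: [2]
Total ADD count: 1

1


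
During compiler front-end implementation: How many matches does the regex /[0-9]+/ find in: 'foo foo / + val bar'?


Pattern: /[0-9]+/ (int literals)
Input: 'foo foo / + val bar'
Scanning for matches:
Total matches: 0

0


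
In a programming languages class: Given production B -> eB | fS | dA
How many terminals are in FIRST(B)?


Production: B -> eB | fS | dA
Examining each alternative for leading terminals:
  B -> eB : first terminal = 'e'
  B -> fS : first terminal = 'f'
  B -> dA : first terminal = 'd'
FIRST(B) = {d, e, f}
Count: 3

3


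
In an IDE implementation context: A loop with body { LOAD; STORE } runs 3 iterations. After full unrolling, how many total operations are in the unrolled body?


Loop body operations: LOAD, STORE (2 ops per iteration)
Unrolling 3 iterations:
  Iteration 1: LOAD, STORE (2 ops)
  Iteration 2: LOAD, STORE (2 ops)
  Iteration 3: LOAD, STORE (2 ops)
Total: 3 iterations * 2 ops/iter = 6 operations

6


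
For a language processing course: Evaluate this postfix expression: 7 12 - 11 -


Processing tokens left to right:
Push 7, Push 12
Pop 7 and 12, compute 7 - 12 = -5, push -5
Push 11
Pop -5 and 11, compute -5 - 11 = -16, push -16
Stack result: -16

-16


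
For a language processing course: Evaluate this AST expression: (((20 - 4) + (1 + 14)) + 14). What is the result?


Expression: (((20 - 4) + (1 + 14)) + 14)
Evaluating step by step:
  20 - 4 = 16
  1 + 14 = 15
  16 + 15 = 31
  31 + 14 = 45
Result: 45

45


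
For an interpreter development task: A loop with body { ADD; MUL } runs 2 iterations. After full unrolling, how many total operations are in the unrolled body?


Loop body operations: ADD, MUL (2 ops per iteration)
Unrolling 2 iterations:
  Iteration 1: ADD, MUL (2 ops)
  Iteration 2: ADD, MUL (2 ops)
Total: 2 iterations * 2 ops/iter = 4 operations

4


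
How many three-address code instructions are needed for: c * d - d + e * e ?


Expression: c * d - d + e * e
Generating three-address code (respecting * over +/- precedence):
  Instruction 1: t1 = c * d
  Instruction 2: t2 = e * e
  Instruction 3: t3 = t1 - d
  Instruction 4: t4 = t3 + t2
Total instructions: 4

4


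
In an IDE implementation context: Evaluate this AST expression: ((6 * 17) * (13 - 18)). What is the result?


Expression: ((6 * 17) * (13 - 18))
Evaluating step by step:
  6 * 17 = 102
  13 - 18 = -5
  102 * -5 = -510
Result: -510

-510


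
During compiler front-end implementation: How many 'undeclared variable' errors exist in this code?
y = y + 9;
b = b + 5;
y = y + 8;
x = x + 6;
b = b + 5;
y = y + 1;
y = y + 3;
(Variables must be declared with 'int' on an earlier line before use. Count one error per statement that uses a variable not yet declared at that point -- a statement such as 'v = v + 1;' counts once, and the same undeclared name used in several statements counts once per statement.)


Scanning code line by line:
  Line 1: use 'y' -> ERROR (undeclared)
  Line 2: use 'b' -> ERROR (undeclared)
  Line 3: use 'y' -> ERROR (undeclared)
  Line 4: use 'x' -> ERROR (undeclared)
  Line 5: use 'b' -> ERROR (undeclared)
  Line 6: use 'y' -> ERROR (undeclared)
  Line 7: use 'y' -> ERROR (undeclared)
Total undeclared variable errors: 7

7


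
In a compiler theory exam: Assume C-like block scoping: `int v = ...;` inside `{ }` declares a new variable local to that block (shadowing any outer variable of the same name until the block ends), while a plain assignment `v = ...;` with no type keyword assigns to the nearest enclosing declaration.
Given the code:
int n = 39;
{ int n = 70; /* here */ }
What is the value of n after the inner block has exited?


Analyzing scoping rules:
Outer scope: declares n = 39
Inner block: 'int n = 70;' declares a NEW n that shadows the outer one
When the block exits the inner n goes out of scope; the outer n was never modified -> 39
Result: 39

39


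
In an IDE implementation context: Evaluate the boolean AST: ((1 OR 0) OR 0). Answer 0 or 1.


Step 1: Evaluate inner node
  1 OR 0 = 1
Step 2: Evaluate root node
  1 OR 0 = 1

1


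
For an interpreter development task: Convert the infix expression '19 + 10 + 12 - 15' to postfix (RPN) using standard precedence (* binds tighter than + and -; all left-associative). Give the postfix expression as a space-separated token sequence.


Applying the shunting-yard algorithm:
  Operand 19 -> output
  Push '+' onto operator stack -> op-stack: [+]
  Operand 10 -> output
  See '+' (prec 1); top '+' (prec 1) >= it -> pop '+' to output
  Push '+' onto operator stack -> op-stack: [+]
  Operand 12 -> output
  See '-' (prec 1); top '+' (prec 1) >= it -> pop '+' to output
  Push '-' onto operator stack -> op-stack: [-]
  Operand 15 -> output
  End of input: pop '-' to output
Postfix result: 19 10 + 12 + 15 -

19 10 + 12 + 15 -


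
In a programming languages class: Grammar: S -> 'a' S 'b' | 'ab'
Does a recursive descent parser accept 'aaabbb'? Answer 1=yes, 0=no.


Grammar accepts strings of the form a^n b^n (n >= 1)
Word: 'aaabbb'
Counting: 3 a's and 3 b's
Check: 3 == 3? Yes
Derivation (S -> aSb applied 2 time(s), then S -> ab): S => aSb => aaSbb => aaabbb
Accepted

1


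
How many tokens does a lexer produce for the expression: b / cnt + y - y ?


Scanning 'b / cnt + y - y'
Token 1: 'b' -> identifier
Token 2: '/' -> operator
Token 3: 'cnt' -> identifier
Token 4: '+' -> operator
Token 5: 'y' -> identifier
Token 6: '-' -> operator
Token 7: 'y' -> identifier
Total tokens: 7

7


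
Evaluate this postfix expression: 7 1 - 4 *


Processing tokens left to right:
Push 7, Push 1
Pop 7 and 1, compute 7 - 1 = 6, push 6
Push 4
Pop 6 and 4, compute 6 * 4 = 24, push 24
Stack result: 24

24


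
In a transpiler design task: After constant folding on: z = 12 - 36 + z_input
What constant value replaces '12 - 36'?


Identifying constant sub-expression:
  Original: z = 12 - 36 + z_input
  12 and 36 are both compile-time constants
  Evaluating: 12 - 36 = -24
  After folding: z = -24 + z_input

-24


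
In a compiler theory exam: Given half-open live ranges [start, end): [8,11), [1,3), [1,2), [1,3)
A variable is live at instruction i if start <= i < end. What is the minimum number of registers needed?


Live ranges:
  Var0: [8, 11)
  Var1: [1, 3)
  Var2: [1, 2)
  Var3: [1, 3)
Sweep-line events (position, delta, active):
  pos=1 start -> active=1
  pos=1 start -> active=2
  pos=1 start -> active=3
  pos=2 end -> active=2
  pos=3 end -> active=1
  pos=3 end -> active=0
  pos=8 start -> active=1
  pos=11 end -> active=0
Maximum simultaneous active: 3
Minimum registers needed: 3

3


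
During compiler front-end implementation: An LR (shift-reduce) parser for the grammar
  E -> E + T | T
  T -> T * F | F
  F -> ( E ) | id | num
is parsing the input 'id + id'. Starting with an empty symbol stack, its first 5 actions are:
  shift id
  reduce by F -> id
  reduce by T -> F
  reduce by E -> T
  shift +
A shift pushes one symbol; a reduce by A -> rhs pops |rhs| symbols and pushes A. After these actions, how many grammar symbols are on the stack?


Tracking the symbol stack through each action:
  Action 1: shift 'id' : push -> stack = [id] (size 1)
  Action 2: reduce by F -> id : pop 1, push F -> stack = [F] (size 1)
  Action 3: reduce by T -> F : pop 1, push T -> stack = [T] (size 1)
  Action 4: reduce by E -> T : pop 1, push E -> stack = [E] (size 1)
  Action 5: shift '+' : push -> stack = [E, +] (size 2)
Final stack size: 2

2


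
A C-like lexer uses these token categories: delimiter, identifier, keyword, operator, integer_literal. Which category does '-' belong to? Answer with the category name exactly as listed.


Token: '-'
Checking categories:
  identifier: no
  integer_literal: no
  operator: YES
  keyword: no
  delimiter: no
Category: operator

operator


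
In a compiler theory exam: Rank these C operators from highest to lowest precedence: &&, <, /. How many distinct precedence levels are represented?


Looking up precedence for each operator:
  && -> precedence 2
  < -> precedence 4
  / -> precedence 6
Sorted highest to lowest: /, <, &&
Distinct precedence values: [6, 4, 2]
Number of distinct levels: 3

3


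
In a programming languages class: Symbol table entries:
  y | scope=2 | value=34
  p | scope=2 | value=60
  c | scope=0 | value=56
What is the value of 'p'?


Searching symbol table for 'p':
  y | scope=2 | value=34
  p | scope=2 | value=60 <- MATCH
  c | scope=0 | value=56
Found 'p' at scope 2 with value 60

60


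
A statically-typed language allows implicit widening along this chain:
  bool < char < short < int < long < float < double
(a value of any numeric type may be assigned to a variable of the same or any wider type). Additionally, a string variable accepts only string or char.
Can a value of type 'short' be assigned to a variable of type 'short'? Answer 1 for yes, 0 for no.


Target variable type: short
Source value type: short
Numeric ranks: short=2, short=2
Widening allowed iff rank(source) <= rank(target): 2 <= 2? Yes
Result: 1

1


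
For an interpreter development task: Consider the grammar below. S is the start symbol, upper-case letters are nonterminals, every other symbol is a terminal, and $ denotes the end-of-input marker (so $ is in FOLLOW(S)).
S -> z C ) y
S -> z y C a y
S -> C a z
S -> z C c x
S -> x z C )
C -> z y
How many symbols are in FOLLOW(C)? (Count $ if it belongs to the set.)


S is the start symbol and does not occur in any rule body, so FOLLOW(S) = {$}.
Examining every occurrence of C in a rule body:
  S -> z C ) y : C is followed by terminal ')' -> add ')'
  S -> z y C a y : C is followed by terminal 'a' -> add 'a'
  S -> C a z : C is followed by terminal 'a' -> add 'a' (already in the set)
  S -> z C c x : C is followed by terminal 'c' -> add 'c'
  S -> x z C ) : C is followed by terminal ')' -> add ')' (already in the set)
  C -> z y : C does not occur in the body -> contributes nothing
FOLLOW(C) = {), a, c}
Count: 3

3


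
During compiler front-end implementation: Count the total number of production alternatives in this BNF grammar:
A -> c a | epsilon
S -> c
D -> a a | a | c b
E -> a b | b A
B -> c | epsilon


Counting alternatives per rule:
  A: 2 alternative(s)
  S: 1 alternative(s)
  D: 3 alternative(s)
  E: 2 alternative(s)
  B: 2 alternative(s)
Sum: 2 + 1 + 3 + 2 + 2 = 10

10


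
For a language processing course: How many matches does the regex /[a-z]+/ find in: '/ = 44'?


Pattern: /[a-z]+/ (identifiers)
Input: '/ = 44'
Scanning for matches:
Total matches: 0

0


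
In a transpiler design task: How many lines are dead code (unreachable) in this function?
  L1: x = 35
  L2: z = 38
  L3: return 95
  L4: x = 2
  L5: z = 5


Analyzing control flow:
  L1: reachable (before return)
  L2: reachable (before return)
  L3: reachable (return statement)
  L4: DEAD (after return at L3)
  L5: DEAD (after return at L3)
Return at L3, total lines = 5
Dead lines: L4 through L5
Count: 2

2


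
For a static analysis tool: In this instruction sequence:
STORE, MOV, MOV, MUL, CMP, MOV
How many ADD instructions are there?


Scanning instruction sequence for ADD:
  Position 1: STORE
  Position 2: MOV
  Position 3: MOV
  Position 4: MUL
  Position 5: CMP
  Position 6: MOV
Matches at positions: []
Total ADD count: 0

0


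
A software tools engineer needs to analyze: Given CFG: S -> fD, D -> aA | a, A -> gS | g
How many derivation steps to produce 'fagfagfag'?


Grammar: S -> fD, D -> aA | a, A -> gS | g
Deriving 'fagfagfag':
Step 1: S -> fD => fD
Step 2: D -> aA => faA
Step 3: A -> gS => fagS
Step 4: S -> fD => fagfD
Step 5: D -> aA => fagfaA
Step 6: A -> gS => fagfagS
Step 7: S -> fD => fagfagfD
Step 8: D -> aA => fagfagfaA
Step 9: A -> g => fagfagfag
Total derivation steps: 9

9


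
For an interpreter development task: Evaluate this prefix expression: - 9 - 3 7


Parsing prefix expression: - 9 - 3 7
Step 1: Innermost operation '- 3 7'
  3 - 7 = -4
Step 2: Outer operation '- 9 [-4]'
  9 - -4 = 13

13


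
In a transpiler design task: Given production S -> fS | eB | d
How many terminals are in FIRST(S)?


Production: S -> fS | eB | d
Examining each alternative for leading terminals:
  S -> fS : first terminal = 'f'
  S -> eB : first terminal = 'e'
  S -> d : first terminal = 'd'
FIRST(S) = {d, e, f}
Count: 3

3


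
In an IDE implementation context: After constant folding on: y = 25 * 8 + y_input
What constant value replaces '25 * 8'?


Identifying constant sub-expression:
  Original: y = 25 * 8 + y_input
  25 and 8 are both compile-time constants
  Evaluating: 25 * 8 = 200
  After folding: y = 200 + y_input

200


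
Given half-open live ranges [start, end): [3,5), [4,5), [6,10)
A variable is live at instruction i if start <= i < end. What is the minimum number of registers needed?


Live ranges:
  Var0: [3, 5)
  Var1: [4, 5)
  Var2: [6, 10)
Sweep-line events (position, delta, active):
  pos=3 start -> active=1
  pos=4 start -> active=2
  pos=5 end -> active=1
  pos=5 end -> active=0
  pos=6 start -> active=1
  pos=10 end -> active=0
Maximum simultaneous active: 2
Minimum registers needed: 2

2


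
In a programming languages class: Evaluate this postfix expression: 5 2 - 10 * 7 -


Processing tokens left to right:
Push 5, Push 2
Pop 5 and 2, compute 5 - 2 = 3, push 3
Push 10
Pop 3 and 10, compute 3 * 10 = 30, push 30
Push 7
Pop 30 and 7, compute 30 - 7 = 23, push 23
Stack result: 23

23


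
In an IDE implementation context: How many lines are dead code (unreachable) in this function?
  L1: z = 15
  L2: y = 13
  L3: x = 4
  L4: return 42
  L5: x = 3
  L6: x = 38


Analyzing control flow:
  L1: reachable (before return)
  L2: reachable (before return)
  L3: reachable (before return)
  L4: reachable (return statement)
  L5: DEAD (after return at L4)
  L6: DEAD (after return at L4)
Return at L4, total lines = 6
Dead lines: L5 through L6
Count: 2

2


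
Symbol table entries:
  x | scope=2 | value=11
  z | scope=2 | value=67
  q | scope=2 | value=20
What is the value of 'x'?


Searching symbol table for 'x':
  x | scope=2 | value=11 <- MATCH
  z | scope=2 | value=67
  q | scope=2 | value=20
Found 'x' at scope 2 with value 11

11


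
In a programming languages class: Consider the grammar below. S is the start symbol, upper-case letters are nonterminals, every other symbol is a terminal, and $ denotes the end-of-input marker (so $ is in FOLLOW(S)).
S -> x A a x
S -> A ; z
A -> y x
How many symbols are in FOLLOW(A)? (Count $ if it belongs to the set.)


S is the start symbol and does not occur in any rule body, so FOLLOW(S) = {$}.
Examining every occurrence of A in a rule body:
  S -> x A a x : A is followed by terminal 'a' -> add 'a'
  S -> A ; z : A is followed by terminal ';' -> add ';'
  A -> y x : A does not occur in the body -> contributes nothing
FOLLOW(A) = {;, a}
Count: 2

2


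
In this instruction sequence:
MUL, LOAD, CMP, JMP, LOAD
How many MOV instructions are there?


Scanning instruction sequence for MOV:
  Position 1: MUL
  Position 2: LOAD
  Position 3: CMP
  Position 4: JMP
  Position 5: LOAD
Matches at positions: []
Total MOV count: 0

0


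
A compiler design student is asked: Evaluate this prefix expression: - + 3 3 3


Parsing prefix expression: - + 3 3 3
Step 1: Innermost operation '+ 3 3'
  3 + 3 = 6
Step 2: Outer operation '- [6] 3'
  6 - 3 = 3

3


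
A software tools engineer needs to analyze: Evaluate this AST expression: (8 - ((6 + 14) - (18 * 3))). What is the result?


Expression: (8 - ((6 + 14) - (18 * 3)))
Evaluating step by step:
  6 + 14 = 20
  18 * 3 = 54
  20 - 54 = -34
  8 - -34 = 42
Result: 42

42


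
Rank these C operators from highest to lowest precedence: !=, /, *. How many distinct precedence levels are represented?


Looking up precedence for each operator:
  != -> precedence 3
  / -> precedence 6
  * -> precedence 6
Sorted highest to lowest: /, *, !=
Distinct precedence values: [6, 3]
Number of distinct levels: 2

2


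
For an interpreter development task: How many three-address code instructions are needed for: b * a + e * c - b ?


Expression: b * a + e * c - b
Generating three-address code (respecting * over +/- precedence):
  Instruction 1: t1 = b * a
  Instruction 2: t2 = e * c
  Instruction 3: t3 = t1 + t2
  Instruction 4: t4 = t3 - b
Total instructions: 4

4


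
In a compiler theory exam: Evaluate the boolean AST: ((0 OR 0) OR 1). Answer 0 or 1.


Step 1: Evaluate inner node
  0 OR 0 = 0
Step 2: Evaluate root node
  0 OR 1 = 1

1


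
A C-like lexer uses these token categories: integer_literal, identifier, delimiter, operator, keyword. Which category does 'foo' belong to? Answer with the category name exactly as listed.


Token: 'foo'
Checking categories:
  identifier: YES
  integer_literal: no
  operator: no
  keyword: no
  delimiter: no
Category: identifier

identifier


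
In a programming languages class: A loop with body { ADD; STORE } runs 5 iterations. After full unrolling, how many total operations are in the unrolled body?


Loop body operations: ADD, STORE (2 ops per iteration)
Unrolling 5 iterations:
  Iteration 1: ADD, STORE (2 ops)
  Iteration 2: ADD, STORE (2 ops)
  Iteration 3: ADD, STORE (2 ops)
  Iteration 4: ADD, STORE (2 ops)
  Iteration 5: ADD, STORE (2 ops)
Total: 5 iterations * 2 ops/iter = 10 operations

10


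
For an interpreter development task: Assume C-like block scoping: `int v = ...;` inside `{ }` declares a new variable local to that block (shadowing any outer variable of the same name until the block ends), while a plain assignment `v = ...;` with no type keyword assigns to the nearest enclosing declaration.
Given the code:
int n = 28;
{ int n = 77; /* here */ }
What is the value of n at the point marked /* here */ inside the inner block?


Analyzing scoping rules:
Outer scope: declares n = 28
Inner block: 'int n = 77;' declares a NEW n that shadows the outer one
Inside the block the inner declaration is in scope -> 77
Result: 77

77


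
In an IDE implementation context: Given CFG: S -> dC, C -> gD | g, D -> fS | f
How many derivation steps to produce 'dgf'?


Grammar: S -> dC, C -> gD | g, D -> fS | f
Deriving 'dgf':
Step 1: S -> dC => dC
Step 2: C -> gD => dgD
Step 3: D -> f => dgf
Total derivation steps: 3

3


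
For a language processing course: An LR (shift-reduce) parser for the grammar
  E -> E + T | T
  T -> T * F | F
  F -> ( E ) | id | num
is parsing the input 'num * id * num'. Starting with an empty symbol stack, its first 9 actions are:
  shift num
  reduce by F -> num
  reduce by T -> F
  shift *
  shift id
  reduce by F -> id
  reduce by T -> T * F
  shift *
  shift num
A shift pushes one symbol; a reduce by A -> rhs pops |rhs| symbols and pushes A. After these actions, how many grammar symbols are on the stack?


Tracking the symbol stack through each action:
  Action 1: shift 'num' : push -> stack = [num] (size 1)
  Action 2: reduce by F -> num : pop 1, push F -> stack = [F] (size 1)
  Action 3: reduce by T -> F : pop 1, push T -> stack = [T] (size 1)
  Action 4: shift '*' : push -> stack = [T, *] (size 2)
  Action 5: shift 'id' : push -> stack = [T, *, id] (size 3)
  Action 6: reduce by F -> id : pop 1, push F -> stack = [T, *, F] (size 3)
  Action 7: reduce by T -> T * F : pop 3, push T -> stack = [T] (size 1)
  Action 8: shift '*' : push -> stack = [T, *] (size 2)
  Action 9: shift 'num' : push -> stack = [T, *, num] (size 3)
Final stack size: 3

3


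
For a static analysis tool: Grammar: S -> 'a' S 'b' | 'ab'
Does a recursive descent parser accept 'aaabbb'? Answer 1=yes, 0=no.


Grammar accepts strings of the form a^n b^n (n >= 1)
Word: 'aaabbb'
Counting: 3 a's and 3 b's
Check: 3 == 3? Yes
Derivation (S -> aSb applied 2 time(s), then S -> ab): S => aSb => aaSbb => aaabbb
Accepted

1


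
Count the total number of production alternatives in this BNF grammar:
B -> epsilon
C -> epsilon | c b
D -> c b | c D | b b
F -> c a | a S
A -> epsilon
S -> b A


Counting alternatives per rule:
  B: 1 alternative(s)
  C: 2 alternative(s)
  D: 3 alternative(s)
  F: 2 alternative(s)
  A: 1 alternative(s)
  S: 1 alternative(s)
Sum: 1 + 2 + 3 + 2 + 1 + 1 = 10

10


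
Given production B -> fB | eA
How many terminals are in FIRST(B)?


Production: B -> fB | eA
Examining each alternative for leading terminals:
  B -> fB : first terminal = 'f'
  B -> eA : first terminal = 'e'
FIRST(B) = {e, f}
Count: 2

2


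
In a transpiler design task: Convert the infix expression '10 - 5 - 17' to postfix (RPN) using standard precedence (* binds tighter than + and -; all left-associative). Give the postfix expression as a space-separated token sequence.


Applying the shunting-yard algorithm:
  Operand 10 -> output
  Push '-' onto operator stack -> op-stack: [-]
  Operand 5 -> output
  See '-' (prec 1); top '-' (prec 1) >= it -> pop '-' to output
  Push '-' onto operator stack -> op-stack: [-]
  Operand 17 -> output
  End of input: pop '-' to output
Postfix result: 10 5 - 17 -

10 5 - 17 -


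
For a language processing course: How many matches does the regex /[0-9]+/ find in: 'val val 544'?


Pattern: /[0-9]+/ (int literals)
Input: 'val val 544'
Scanning for matches:
  Match 1: '544'
Total matches: 1

1


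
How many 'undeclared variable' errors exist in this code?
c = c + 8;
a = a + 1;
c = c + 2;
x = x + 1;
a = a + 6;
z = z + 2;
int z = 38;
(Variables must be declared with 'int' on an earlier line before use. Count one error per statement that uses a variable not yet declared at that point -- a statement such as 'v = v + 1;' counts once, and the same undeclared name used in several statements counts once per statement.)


Scanning code line by line:
  Line 1: use 'c' -> ERROR (undeclared)
  Line 2: use 'a' -> ERROR (undeclared)
  Line 3: use 'c' -> ERROR (undeclared)
  Line 4: use 'x' -> ERROR (undeclared)
  Line 5: use 'a' -> ERROR (undeclared)
  Line 6: use 'z' -> ERROR (undeclared)
  Line 7: declare 'z' -> declared = ['z']
Total undeclared variable errors: 6

6


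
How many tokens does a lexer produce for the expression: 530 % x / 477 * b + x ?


Scanning '530 % x / 477 * b + x'
Token 1: '530' -> integer_literal
Token 2: '%' -> operator
Token 3: 'x' -> identifier
Token 4: '/' -> operator
Token 5: '477' -> integer_literal
Token 6: '*' -> operator
Token 7: 'b' -> identifier
Token 8: '+' -> operator
Token 9: 'x' -> identifier
Total tokens: 9

9


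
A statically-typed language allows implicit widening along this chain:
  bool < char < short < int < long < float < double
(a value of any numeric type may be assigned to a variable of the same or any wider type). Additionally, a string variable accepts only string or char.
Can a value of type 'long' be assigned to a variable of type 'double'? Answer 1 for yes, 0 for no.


Target variable type: double
Source value type: long
Numeric ranks: long=4, double=6
Widening allowed iff rank(source) <= rank(target): 4 <= 6? Yes
Result: 1

1


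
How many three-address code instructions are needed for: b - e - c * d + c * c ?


Expression: b - e - c * d + c * c
Generating three-address code (respecting * over +/- precedence):
  Instruction 1: t1 = c * d
  Instruction 2: t2 = c * c
  Instruction 3: t3 = b - e
  Instruction 4: t4 = t3 - t1
  Instruction 5: t5 = t4 + t2
Total instructions: 5

5


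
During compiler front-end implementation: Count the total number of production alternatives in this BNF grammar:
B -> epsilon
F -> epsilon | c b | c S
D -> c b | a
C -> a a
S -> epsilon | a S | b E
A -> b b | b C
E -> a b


Counting alternatives per rule:
  B: 1 alternative(s)
  F: 3 alternative(s)
  D: 2 alternative(s)
  C: 1 alternative(s)
  S: 3 alternative(s)
  A: 2 alternative(s)
  E: 1 alternative(s)
Sum: 1 + 3 + 2 + 1 + 3 + 2 + 1 = 13

13


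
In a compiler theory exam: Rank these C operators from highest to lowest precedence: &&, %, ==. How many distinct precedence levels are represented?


Looking up precedence for each operator:
  && -> precedence 2
  % -> precedence 6
  == -> precedence 3
Sorted highest to lowest: %, ==, &&
Distinct precedence values: [6, 3, 2]
Number of distinct levels: 3

3


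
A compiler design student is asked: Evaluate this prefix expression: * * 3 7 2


Parsing prefix expression: * * 3 7 2
Step 1: Innermost operation '* 3 7'
  3 * 7 = 21
Step 2: Outer operation '* [21] 2'
  21 * 2 = 42

42


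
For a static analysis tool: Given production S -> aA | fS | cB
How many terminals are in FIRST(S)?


Production: S -> aA | fS | cB
Examining each alternative for leading terminals:
  S -> aA : first terminal = 'a'
  S -> fS : first terminal = 'f'
  S -> cB : first terminal = 'c'
FIRST(S) = {a, c, f}
Count: 3

3


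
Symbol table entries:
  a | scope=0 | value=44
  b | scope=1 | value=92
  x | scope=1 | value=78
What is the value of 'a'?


Searching symbol table for 'a':
  a | scope=0 | value=44 <- MATCH
  b | scope=1 | value=92
  x | scope=1 | value=78
Found 'a' at scope 0 with value 44

44


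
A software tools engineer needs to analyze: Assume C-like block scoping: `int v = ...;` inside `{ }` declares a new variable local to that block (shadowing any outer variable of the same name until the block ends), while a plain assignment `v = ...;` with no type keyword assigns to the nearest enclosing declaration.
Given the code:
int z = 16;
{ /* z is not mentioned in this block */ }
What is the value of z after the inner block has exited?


Analyzing scoping rules:
Outer scope: declares z = 16
Inner block: z is neither redeclared nor assigned -> unchanged
After the block -> 16
Result: 16

16


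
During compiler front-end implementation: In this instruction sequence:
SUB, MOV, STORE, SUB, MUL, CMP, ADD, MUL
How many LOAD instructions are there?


Scanning instruction sequence for LOAD:
  Position 1: SUB
  Position 2: MOV
  Position 3: STORE
  Position 4: SUB
  Position 5: MUL
  Position 6: CMP
  Position 7: ADD
  Position 8: MUL
Matches at positions: []
Total LOAD count: 0

0


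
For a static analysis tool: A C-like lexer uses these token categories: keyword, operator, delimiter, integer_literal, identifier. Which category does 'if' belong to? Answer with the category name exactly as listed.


Token: 'if'
Checking categories:
  identifier: no
  integer_literal: no
  operator: no
  keyword: YES
  delimiter: no
Category: keyword

keyword


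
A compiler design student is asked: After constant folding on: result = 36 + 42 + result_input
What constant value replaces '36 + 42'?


Identifying constant sub-expression:
  Original: result = 36 + 42 + result_input
  36 and 42 are both compile-time constants
  Evaluating: 36 + 42 = 78
  After folding: result = 78 + result_input

78


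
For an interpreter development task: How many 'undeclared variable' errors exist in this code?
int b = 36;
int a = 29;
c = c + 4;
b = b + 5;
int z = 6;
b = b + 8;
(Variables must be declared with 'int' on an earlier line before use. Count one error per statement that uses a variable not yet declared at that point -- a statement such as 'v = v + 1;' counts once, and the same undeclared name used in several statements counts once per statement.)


Scanning code line by line:
  Line 1: declare 'b' -> declared = ['b']
  Line 2: declare 'a' -> declared = ['a', 'b']
  Line 3: use 'c' -> ERROR (undeclared)
  Line 4: use 'b' -> OK (declared)
  Line 5: declare 'z' -> declared = ['a', 'b', 'z']
  Line 6: use 'b' -> OK (declared)
Total undeclared variable errors: 1

1


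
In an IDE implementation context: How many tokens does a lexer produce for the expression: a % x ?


Scanning 'a % x'
Token 1: 'a' -> identifier
Token 2: '%' -> operator
Token 3: 'x' -> identifier
Total tokens: 3

3


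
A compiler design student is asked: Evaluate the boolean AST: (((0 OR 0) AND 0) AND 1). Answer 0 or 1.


Step 1: Evaluate inner node
  0 OR 0 = 0
Step 2: Evaluate next node
  0 AND 0 = 0
Step 3: Evaluate root node
  0 AND 1 = 0

0


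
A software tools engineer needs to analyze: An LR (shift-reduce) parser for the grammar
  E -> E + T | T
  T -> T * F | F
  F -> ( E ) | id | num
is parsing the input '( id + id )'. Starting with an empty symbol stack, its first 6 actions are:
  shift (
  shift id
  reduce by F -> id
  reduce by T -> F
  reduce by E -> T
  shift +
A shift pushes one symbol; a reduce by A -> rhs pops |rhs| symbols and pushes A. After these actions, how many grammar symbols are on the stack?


Tracking the symbol stack through each action:
  Action 1: shift '(' : push -> stack = [(] (size 1)
  Action 2: shift 'id' : push -> stack = [(, id] (size 2)
  Action 3: reduce by F -> id : pop 1, push F -> stack = [(, F] (size 2)
  Action 4: reduce by T -> F : pop 1, push T -> stack = [(, T] (size 2)
  Action 5: reduce by E -> T : pop 1, push E -> stack = [(, E] (size 2)
  Action 6: shift '+' : push -> stack = [(, E, +] (size 3)
Final stack size: 3

3


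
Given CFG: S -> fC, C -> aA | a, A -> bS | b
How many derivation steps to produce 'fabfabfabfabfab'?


Grammar: S -> fC, C -> aA | a, A -> bS | b
Deriving 'fabfabfabfabfab':
Step 1: S -> fC => fC
Step 2: C -> aA => faA
Step 3: A -> bS => fabS
Step 4: S -> fC => fabfC
Step 5: C -> aA => fabfaA
Step 6: A -> bS => fabfabS
Step 7: S -> fC => fabfabfC
Step 8: C -> aA => fabfabfaA
Step 9: A -> bS => fabfabfabS
Step 10: S -> fC => fabfabfabfC
Step 11: C -> aA => fabfabfabfaA
Step 12: A -> bS => fabfabfabfabS
Step 13: S -> fC => fabfabfabfabfC
Step 14: C -> aA => fabfabfabfabfaA
Step 15: A -> b => fabfabfabfabfab
Total derivation steps: 15

15


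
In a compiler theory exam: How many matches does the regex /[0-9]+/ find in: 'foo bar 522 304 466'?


Pattern: /[0-9]+/ (int literals)
Input: 'foo bar 522 304 466'
Scanning for matches:
  Match 1: '522'
  Match 2: '304'
  Match 3: '466'
Total matches: 3

3


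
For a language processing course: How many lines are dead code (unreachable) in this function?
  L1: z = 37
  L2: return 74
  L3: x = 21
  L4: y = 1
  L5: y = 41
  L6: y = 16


Analyzing control flow:
  L1: reachable (before return)
  L2: reachable (return statement)
  L3: DEAD (after return at L2)
  L4: DEAD (after return at L2)
  L5: DEAD (after return at L2)
  L6: DEAD (after return at L2)
Return at L2, total lines = 6
Dead lines: L3 through L6
Count: 4

4


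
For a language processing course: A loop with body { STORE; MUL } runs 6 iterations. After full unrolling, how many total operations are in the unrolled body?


Loop body operations: STORE, MUL (2 ops per iteration)
Unrolling 6 iterations:
  Iteration 1: STORE, MUL (2 ops)
  Iteration 2: STORE, MUL (2 ops)
  Iteration 3: STORE, MUL (2 ops)
  Iteration 4: STORE, MUL (2 ops)
  Iteration 5: STORE, MUL (2 ops)
  Iteration 6: STORE, MUL (2 ops)
Total: 6 iterations * 2 ops/iter = 12 operations

12


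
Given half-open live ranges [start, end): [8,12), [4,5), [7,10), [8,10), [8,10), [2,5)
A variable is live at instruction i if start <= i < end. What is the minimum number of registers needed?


Live ranges:
  Var0: [8, 12)
  Var1: [4, 5)
  Var2: [7, 10)
  Var3: [8, 10)
  Var4: [8, 10)
  Var5: [2, 5)
Sweep-line events (position, delta, active):
  pos=2 start -> active=1
  pos=4 start -> active=2
  pos=5 end -> active=1
  pos=5 end -> active=0
  pos=7 start -> active=1
  pos=8 start -> active=2
  pos=8 start -> active=3
  pos=8 start -> active=4
  pos=10 end -> active=3
  pos=10 end -> active=2
  pos=10 end -> active=1
  pos=12 end -> active=0
Maximum simultaneous active: 4
Minimum registers needed: 4

4


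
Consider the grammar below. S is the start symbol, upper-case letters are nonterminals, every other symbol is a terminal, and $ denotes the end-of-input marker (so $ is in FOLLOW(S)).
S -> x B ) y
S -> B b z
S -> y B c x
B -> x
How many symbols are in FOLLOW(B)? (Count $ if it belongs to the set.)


S is the start symbol and does not occur in any rule body, so FOLLOW(S) = {$}.
Examining every occurrence of B in a rule body:
  S -> x B ) y : B is followed by terminal ')' -> add ')'
  S -> B b z : B is followed by terminal 'b' -> add 'b'
  S -> y B c x : B is followed by terminal 'c' -> add 'c'
  B -> x : B does not occur in the body -> contributes nothing
FOLLOW(B) = {), b, c}
Count: 3

3


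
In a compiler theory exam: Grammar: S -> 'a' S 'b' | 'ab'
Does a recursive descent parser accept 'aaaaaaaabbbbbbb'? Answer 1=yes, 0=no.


Grammar accepts strings of the form a^n b^n (n >= 1)
Word: 'aaaaaaaabbbbbbb'
Counting: 8 a's and 7 b's
Check: 8 == 7? No
Mismatch: a-count != b-count
Rejected

0


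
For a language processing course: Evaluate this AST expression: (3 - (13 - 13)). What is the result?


Expression: (3 - (13 - 13))
Evaluating step by step:
  13 - 13 = 0
  3 - 0 = 3
Result: 3

3


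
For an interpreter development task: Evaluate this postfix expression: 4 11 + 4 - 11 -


Processing tokens left to right:
Push 4, Push 11
Pop 4 and 11, compute 4 + 11 = 15, push 15
Push 4
Pop 15 and 4, compute 15 - 4 = 11, push 11
Push 11
Pop 11 and 11, compute 11 - 11 = 0, push 0
Stack result: 0

0
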